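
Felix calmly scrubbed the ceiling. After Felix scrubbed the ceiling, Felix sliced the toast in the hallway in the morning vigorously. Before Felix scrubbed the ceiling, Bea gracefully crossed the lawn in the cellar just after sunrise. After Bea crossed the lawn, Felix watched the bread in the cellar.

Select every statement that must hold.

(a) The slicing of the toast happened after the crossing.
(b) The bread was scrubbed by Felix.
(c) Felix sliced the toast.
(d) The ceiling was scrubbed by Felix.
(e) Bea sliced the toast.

(a), (c), (d)

(a) Entailed — the narrative places the crossing before the slicing.
(b) Not entailed — Felix scrubbed the ceiling, not the bread; the bread belongs to the watching event.
(c) Entailed — this follows by dropping conjuncts from the slicing event's description.
(d) Entailed — every conjunct here is already in the original scrubbing event.
(e) Not entailed — the passage has Felix slicing the toast, not Bea.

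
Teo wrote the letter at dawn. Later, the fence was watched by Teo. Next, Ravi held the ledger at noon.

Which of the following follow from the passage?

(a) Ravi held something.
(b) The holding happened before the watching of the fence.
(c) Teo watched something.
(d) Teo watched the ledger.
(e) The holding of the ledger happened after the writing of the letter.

(a) Entailed — this follows by dropping conjuncts from the holding event's description.
(b) Not entailed — the narrative places the watching before the holding, not after.
(c) Entailed — the original entails any weakening of itself; this just generalizes the patient.
(d) Not entailed — Teo watched the fence, not the ledger; the ledger belongs to the holding event.
(e) Entailed — the narrative places the writing before the holding.

(a), (c), (e)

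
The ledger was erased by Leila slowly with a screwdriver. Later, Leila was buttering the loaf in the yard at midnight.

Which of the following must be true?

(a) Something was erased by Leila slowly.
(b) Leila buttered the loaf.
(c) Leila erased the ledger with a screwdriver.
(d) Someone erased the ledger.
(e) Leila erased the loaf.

(a), (c), (d)

(a) Entailed — every conjunct here is already in the original erasing event.
(b) Not entailed — 'was buttering' is progressive on an accomplishment; it does not entail the completed 'buttered'.
(c) Entailed — the original entails any weakening of itself; this just drops 'slowly'.
(d) Entailed — every conjunct here is already in the original erasing event.
(e) Not entailed — Leila erased the ledger, not the loaf; the loaf belongs to the buttering event.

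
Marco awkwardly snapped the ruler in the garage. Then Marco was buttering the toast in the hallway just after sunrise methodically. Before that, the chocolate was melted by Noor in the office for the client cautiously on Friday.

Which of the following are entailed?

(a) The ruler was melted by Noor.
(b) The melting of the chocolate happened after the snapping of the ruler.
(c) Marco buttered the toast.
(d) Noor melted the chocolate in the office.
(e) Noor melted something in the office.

(d), (e)

(a) Not entailed — Noor melted the chocolate, not the ruler; the ruler belongs to the snapping event.
(b) Not entailed — the narrative doesn't order the snapping relative to the melting.
(c) Not entailed — 'was buttering' is progressive on an accomplishment; it does not entail the completed 'buttered'.
(d) Entailed — every conjunct here is already in the original melting event.
(e) Entailed — every conjunct here is already in the original melting event.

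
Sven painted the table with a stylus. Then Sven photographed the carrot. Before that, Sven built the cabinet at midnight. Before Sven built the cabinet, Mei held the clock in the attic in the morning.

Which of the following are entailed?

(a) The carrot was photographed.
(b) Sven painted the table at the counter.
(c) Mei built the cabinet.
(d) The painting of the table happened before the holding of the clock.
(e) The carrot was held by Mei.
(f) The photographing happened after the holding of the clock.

(a), (f)

(a) Entailed — the original entails any weakening of itself; this just generalizes the agent.
(b) Not entailed — 'at the counter' adds information not in the original event.
(c) Not entailed — the passage has Sven building the cabinet, not Mei.
(d) Not entailed — the narrative doesn't order the painting relative to the holding.
(e) Not entailed — Mei held the clock, not the carrot; the carrot belongs to the photographing event.
(f) Entailed — the narrative places the holding before the photographing.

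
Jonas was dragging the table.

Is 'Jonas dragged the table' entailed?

'drag' is atelic; if Jonas was dragging the table, then Jonas dragged the table (for some time).

yes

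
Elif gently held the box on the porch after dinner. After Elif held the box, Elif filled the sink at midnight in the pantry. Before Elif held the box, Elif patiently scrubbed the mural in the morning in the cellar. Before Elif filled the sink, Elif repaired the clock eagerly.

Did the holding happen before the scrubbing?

The narrative orders the scrubbing before the holding.

no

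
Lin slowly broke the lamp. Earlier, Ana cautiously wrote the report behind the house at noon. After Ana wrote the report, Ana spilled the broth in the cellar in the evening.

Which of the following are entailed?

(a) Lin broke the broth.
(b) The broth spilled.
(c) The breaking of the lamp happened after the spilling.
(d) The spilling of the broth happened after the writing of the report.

(b), (d)

(a) Not entailed — Lin broke the lamp, not the broth; the broth belongs to the spilling event.
(b) Entailed — 'Ana spilled the broth' is causative; it entails the inchoative 'the broth spilled'.
(c) Not entailed — the narrative doesn't order the spilling relative to the breaking.
(d) Entailed — the narrative places the writing before the spilling.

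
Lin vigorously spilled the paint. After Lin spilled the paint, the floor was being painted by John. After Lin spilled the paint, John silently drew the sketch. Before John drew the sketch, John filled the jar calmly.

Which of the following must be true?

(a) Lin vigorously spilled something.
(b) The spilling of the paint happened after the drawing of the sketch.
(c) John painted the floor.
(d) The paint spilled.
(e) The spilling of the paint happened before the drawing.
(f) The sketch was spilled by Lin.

(a), (d), (e)

(a) Entailed — this follows by dropping conjuncts from the spilling event's description.
(b) Not entailed — the narrative places the spilling before the drawing, not after.
(c) Not entailed — 'was painting' is progressive on an accomplishment; it does not entail the completed 'painted'.
(d) Entailed — 'Lin spilled the paint' is causative; it entails the inchoative 'the paint spilled'.
(e) Entailed — the narrative places the spilling before the drawing.
(f) Not entailed — Lin spilled the paint, not the sketch; the sketch belongs to the drawing event.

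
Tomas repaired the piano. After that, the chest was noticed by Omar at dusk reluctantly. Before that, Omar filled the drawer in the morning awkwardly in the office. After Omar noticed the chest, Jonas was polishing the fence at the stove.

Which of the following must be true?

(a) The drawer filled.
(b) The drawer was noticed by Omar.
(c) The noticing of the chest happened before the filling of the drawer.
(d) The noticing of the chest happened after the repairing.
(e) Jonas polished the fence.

(a) Entailed — 'Omar filled the drawer' is causative; it entails the inchoative 'the drawer filled'.
(b) Not entailed — Omar noticed the chest, not the drawer; the drawer belongs to the filling event.
(c) Not entailed — the narrative places the filling before the noticing, not after.
(d) Entailed — the narrative places the repairing before the noticing.
(e) Entailed — 'polish' is an activity; 'was polishing' entails that some polishing happened, so 'polished' holds.

(a), (d), (e)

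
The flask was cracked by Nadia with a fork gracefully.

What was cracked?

'the flask' marks the patient of the cracking event.

the flask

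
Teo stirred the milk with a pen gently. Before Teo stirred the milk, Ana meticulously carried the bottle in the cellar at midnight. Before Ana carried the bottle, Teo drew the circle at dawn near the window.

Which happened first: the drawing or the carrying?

the drawing

The connectives place the drawing before the carrying.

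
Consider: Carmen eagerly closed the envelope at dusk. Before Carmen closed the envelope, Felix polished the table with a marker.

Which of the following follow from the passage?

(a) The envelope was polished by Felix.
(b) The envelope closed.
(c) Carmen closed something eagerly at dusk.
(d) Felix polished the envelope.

(b), (c)

(a) Not entailed — Felix polished the table, not the envelope; the envelope belongs to the closing event.
(b) Entailed — 'Carmen closed the envelope' is causative; it entails the inchoative 'the envelope closed'.
(c) Entailed — every conjunct here is already in the original closing event.
(d) Not entailed — Felix polished the table, not the envelope; the envelope belongs to the closing event.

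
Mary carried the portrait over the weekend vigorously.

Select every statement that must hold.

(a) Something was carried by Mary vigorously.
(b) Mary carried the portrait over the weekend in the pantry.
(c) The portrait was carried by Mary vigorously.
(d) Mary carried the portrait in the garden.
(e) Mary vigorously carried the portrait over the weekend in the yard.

(a) Entailed — the original entails any weakening of itself; this just drops 'over the weekend' and generalizes the patient.
(b) Not entailed — 'in the pantry' adds information not in the original event.
(c) Entailed — dropping 'over the weekend' leaves a sub-description the original still satisfies.
(d) Not entailed — 'in the garden' adds information not in the original event.
(e) Not entailed — 'in the yard' adds information not in the original event.

(a), (c)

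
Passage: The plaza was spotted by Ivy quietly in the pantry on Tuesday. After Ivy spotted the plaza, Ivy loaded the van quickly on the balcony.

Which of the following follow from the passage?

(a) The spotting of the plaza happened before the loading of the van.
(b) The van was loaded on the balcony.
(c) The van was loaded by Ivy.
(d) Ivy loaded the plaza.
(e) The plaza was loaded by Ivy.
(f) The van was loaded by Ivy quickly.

(a) Entailed — the narrative places the spotting before the loading.
(b) Entailed — dropping 'quickly' and generalizing the agent leaves a sub-description the original still satisfies.
(c) Entailed — this follows by dropping conjuncts from the loading event's description.
(d) Not entailed — Ivy loaded the van, not the plaza; the plaza belongs to the spotting event.
(e) Not entailed — Ivy loaded the van, not the plaza; the plaza belongs to the spotting event.
(f) Entailed — this follows by dropping conjuncts from the loading event's description.

(a), (b), (c), (f)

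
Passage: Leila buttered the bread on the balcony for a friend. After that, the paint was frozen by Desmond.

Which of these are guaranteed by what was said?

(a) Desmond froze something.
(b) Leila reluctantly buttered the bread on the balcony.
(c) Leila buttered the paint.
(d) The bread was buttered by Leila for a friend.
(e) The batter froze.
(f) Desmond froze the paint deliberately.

(a) Entailed — this follows by dropping conjuncts from the freezing event's description.
(b) Not entailed — 'reluctantly' adds information not in the original event.
(c) Not entailed — Leila buttered the bread, not the paint; the paint belongs to the freezing event.
(d) Entailed — dropping 'on the balcony' leaves a sub-description the original still satisfies.
(e) Not entailed — the paint is what froze, not the batter.
(f) Not entailed — 'deliberately' adds information not in the original event.

(a), (d)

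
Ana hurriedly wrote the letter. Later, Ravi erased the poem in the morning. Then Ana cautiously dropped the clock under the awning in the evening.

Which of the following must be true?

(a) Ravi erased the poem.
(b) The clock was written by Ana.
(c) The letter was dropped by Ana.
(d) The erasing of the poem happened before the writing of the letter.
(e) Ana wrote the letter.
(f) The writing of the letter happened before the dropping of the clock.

(a) Entailed — dropping 'in the morning' leaves a sub-description the original still satisfies.
(b) Not entailed — Ana wrote the letter, not the clock; the clock belongs to the dropping event.
(c) Not entailed — Ana dropped the clock, not the letter; the letter belongs to the writing event.
(d) Not entailed — the narrative places the writing before the erasing, not after.
(e) Entailed — the original entails any weakening of itself; this just drops 'hurriedly'.
(f) Entailed — the narrative places the writing before the dropping.

(a), (e), (f)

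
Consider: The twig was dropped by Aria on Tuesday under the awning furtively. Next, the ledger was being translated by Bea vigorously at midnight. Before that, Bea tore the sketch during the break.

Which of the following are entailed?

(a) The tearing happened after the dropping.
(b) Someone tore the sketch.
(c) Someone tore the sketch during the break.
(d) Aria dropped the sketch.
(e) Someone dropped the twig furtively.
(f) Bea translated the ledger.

(b), (c), (e)

(a) Not entailed — the narrative doesn't order the dropping relative to the tearing.
(b) Entailed — the original entails any weakening of itself; this just drops 'during the break' and generalizes the agent.
(c) Entailed — this follows by dropping conjuncts from the tearing event's description.
(d) Not entailed — Aria dropped the twig, not the sketch; the sketch belongs to the tearing event.
(e) Entailed — dropping 'on Tuesday', 'under the awning' and generalizing the agent leaves a sub-description the original still satisfies.
(f) Not entailed — 'was translating' is progressive on an accomplishment; it does not entail the completed 'translated'.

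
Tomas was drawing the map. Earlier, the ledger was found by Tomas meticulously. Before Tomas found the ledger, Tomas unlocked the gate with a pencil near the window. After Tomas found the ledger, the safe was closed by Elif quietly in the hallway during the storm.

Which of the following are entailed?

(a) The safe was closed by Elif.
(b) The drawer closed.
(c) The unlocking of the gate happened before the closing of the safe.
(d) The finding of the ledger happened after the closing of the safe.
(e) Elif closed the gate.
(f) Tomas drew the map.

(a) Entailed — every conjunct here is already in the original closing event.
(b) Not entailed — the safe is what closed, not the drawer.
(c) Entailed — the narrative places the unlocking before the closing.
(d) Not entailed — the narrative places the finding before the closing, not after.
(e) Not entailed — Elif closed the safe, not the gate; the gate belongs to the unlocking event.
(f) Not entailed — 'was drawing' is progressive on an accomplishment; it does not entail the completed 'drew'.

(a), (c)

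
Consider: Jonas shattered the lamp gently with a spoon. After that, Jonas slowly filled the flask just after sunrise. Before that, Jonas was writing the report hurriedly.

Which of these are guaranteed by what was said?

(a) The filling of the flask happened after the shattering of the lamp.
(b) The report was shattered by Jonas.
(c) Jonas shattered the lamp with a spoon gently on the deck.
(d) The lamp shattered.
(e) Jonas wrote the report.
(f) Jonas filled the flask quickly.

(a) Entailed — the narrative places the shattering before the filling.
(b) Not entailed — Jonas shattered the lamp, not the report; the report belongs to the writing event.
(c) Not entailed — 'on the deck' adds information not in the original event.
(d) Entailed — 'Jonas shattered the lamp' is causative; it entails the inchoative 'the lamp shattered'.
(e) Not entailed — 'was writing' is progressive on an accomplishment; it does not entail the completed 'wrote'.
(f) Not entailed — 'quickly' adds a manner not in (and inconsistent with) the original.

(a), (d)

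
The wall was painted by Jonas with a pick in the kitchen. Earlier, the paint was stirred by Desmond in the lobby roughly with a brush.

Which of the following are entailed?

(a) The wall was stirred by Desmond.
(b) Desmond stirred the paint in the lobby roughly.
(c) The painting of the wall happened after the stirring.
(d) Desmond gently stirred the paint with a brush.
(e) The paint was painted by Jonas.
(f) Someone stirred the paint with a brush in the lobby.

(b), (c), (f)

(a) Not entailed — Desmond stirred the paint, not the wall; the wall belongs to the painting event.
(b) Entailed — this follows by dropping conjuncts from the stirring event's description.
(c) Entailed — the narrative places the stirring before the painting.
(d) Not entailed — 'gently' adds a manner not in (and inconsistent with) the original.
(e) Not entailed — Jonas painted the wall, not the paint; the paint belongs to the stirring event.
(f) Entailed — dropping 'roughly' and generalizing the agent leaves a sub-description the original still satisfies.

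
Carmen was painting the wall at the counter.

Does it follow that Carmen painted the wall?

'was painting' is progressive; for an accomplishment like 'paint the wall', it doesn't entail completion.

no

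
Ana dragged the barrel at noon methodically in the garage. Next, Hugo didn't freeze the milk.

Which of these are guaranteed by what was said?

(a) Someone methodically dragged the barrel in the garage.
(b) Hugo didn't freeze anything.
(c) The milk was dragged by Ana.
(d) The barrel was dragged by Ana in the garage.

(a) Entailed — this follows by dropping conjuncts from the dragging event's description.
(b) Not entailed — the original only denies this specific event; Hugo may have frozen something else.
(c) Not entailed — Ana dragged the barrel, not the milk; the milk belongs to the freezing event.
(d) Entailed — this follows by dropping conjuncts from the dragging event's description.

(a), (d)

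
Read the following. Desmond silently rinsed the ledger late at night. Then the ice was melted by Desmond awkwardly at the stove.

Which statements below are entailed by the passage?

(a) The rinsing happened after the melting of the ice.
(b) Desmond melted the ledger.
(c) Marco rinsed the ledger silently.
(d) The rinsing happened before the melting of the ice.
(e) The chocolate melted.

(d)

(a) Not entailed — the narrative places the rinsing before the melting, not after.
(b) Not entailed — Desmond melted the ice, not the ledger; the ledger belongs to the rinsing event.
(c) Not entailed — the passage has Desmond rinsing the ledger, not Marco.
(d) Entailed — the narrative places the rinsing before the melting.
(e) Not entailed — the ice is what melted, not the chocolate.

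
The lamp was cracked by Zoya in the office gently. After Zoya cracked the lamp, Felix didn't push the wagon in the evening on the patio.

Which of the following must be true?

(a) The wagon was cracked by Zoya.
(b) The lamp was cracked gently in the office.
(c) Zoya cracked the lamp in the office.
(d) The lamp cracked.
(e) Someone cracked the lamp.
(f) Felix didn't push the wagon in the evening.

(a) Not entailed — Zoya cracked the lamp, not the wagon; the wagon belongs to the pushing event.
(b) Entailed — generalizing the agent leaves a sub-description the original still satisfies.
(c) Entailed — dropping 'gently' leaves a sub-description the original still satisfies.
(d) Entailed — 'Zoya cracked the lamp' is causative; it entails the inchoative 'the lamp cracked'.
(e) Entailed — every conjunct here is already in the original cracking event.
(f) Not entailed — dropping 'on the patio' under negation is not valid — the original leaves open that Felix pushed the wagon some other way.

(b), (c), (d), (e)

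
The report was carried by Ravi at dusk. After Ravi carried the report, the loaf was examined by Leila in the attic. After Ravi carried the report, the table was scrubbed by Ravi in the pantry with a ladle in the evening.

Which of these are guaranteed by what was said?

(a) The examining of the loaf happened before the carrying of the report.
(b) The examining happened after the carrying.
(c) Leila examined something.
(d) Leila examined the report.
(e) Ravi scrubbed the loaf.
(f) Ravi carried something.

(b), (c), (f)

(a) Not entailed — the narrative places the carrying before the examining, not after.
(b) Entailed — the narrative places the carrying before the examining.
(c) Entailed — every conjunct here is already in the original examining event.
(d) Not entailed — Leila examined the loaf, not the report; the report belongs to the carrying event.
(e) Not entailed — Ravi scrubbed the table, not the loaf; the loaf belongs to the examining event.
(f) Entailed — this follows by dropping conjuncts from the carrying event's description.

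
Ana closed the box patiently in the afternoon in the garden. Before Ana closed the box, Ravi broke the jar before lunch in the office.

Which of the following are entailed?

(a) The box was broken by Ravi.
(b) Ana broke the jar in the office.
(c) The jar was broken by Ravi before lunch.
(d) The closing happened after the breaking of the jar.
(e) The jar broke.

(a) Not entailed — Ravi broke the jar, not the box; the box belongs to the closing event.
(b) Not entailed — the passage has Ravi breaking the jar, not Ana.
(c) Entailed — dropping 'in the office' leaves a sub-description the original still satisfies.
(d) Entailed — the narrative places the breaking before the closing.
(e) Entailed — 'Ravi broke the jar' is causative; it entails the inchoative 'the jar broke'.

(c), (d), (e)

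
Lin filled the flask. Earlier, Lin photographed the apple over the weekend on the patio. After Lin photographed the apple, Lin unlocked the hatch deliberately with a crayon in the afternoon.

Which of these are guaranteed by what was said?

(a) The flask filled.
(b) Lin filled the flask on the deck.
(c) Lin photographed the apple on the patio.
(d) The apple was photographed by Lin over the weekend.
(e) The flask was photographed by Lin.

(a), (c), (d)

(a) Entailed — 'Lin filled the flask' is causative; it entails the inchoative 'the flask filled'.
(b) Not entailed — 'on the deck' adds information not in the original event.
(c) Entailed — dropping 'over the weekend' leaves a sub-description the original still satisfies.
(d) Entailed — every conjunct here is already in the original photographing event.
(e) Not entailed — Lin photographed the apple, not the flask; the flask belongs to the filling event.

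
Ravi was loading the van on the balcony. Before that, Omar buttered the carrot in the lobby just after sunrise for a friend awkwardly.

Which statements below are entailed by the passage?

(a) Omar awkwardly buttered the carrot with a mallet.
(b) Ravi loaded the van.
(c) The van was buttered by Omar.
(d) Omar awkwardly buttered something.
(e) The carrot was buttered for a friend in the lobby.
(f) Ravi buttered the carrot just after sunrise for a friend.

(d), (e)

(a) Not entailed — 'with a mallet' adds information not in the original event.
(b) Not entailed — 'was loading' is progressive on an accomplishment; it does not entail the completed 'loaded'.
(c) Not entailed — Omar buttered the carrot, not the van; the van belongs to the loading event.
(d) Entailed — every conjunct here is already in the original buttering event.
(e) Entailed — dropping 'just after sunrise', 'awkwardly' and generalizing the agent leaves a sub-description the original still satisfies.
(f) Not entailed — the passage has Omar buttering the carrot, not Ravi.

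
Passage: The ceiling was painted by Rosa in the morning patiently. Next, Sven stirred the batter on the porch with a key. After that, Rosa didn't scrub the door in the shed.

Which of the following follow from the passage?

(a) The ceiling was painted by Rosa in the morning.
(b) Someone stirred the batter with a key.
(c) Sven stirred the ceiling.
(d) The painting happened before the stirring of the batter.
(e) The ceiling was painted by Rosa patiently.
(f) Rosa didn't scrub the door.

(a), (b), (d), (e)

(a) Entailed — the original entails any weakening of itself; this just drops 'patiently'.
(b) Entailed — dropping 'on the porch' and generalizing the agent leaves a sub-description the original still satisfies.
(c) Not entailed — Sven stirred the batter, not the ceiling; the ceiling belongs to the painting event.
(d) Entailed — the narrative places the painting before the stirring.
(e) Entailed — every conjunct here is already in the original painting event.
(f) Not entailed — dropping 'in the shed' under negation is not valid — the original leaves open that Rosa scrubbed the door some other way.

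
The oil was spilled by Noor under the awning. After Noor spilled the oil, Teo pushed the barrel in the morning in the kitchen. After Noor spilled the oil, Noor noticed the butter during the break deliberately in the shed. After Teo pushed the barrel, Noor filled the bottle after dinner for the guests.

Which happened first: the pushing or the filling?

the pushing

The connectives place the pushing before the filling.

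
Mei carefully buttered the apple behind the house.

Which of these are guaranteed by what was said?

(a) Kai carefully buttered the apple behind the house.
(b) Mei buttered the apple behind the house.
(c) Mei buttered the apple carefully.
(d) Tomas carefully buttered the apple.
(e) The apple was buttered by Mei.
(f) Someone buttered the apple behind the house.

(a) Not entailed — the passage has Mei buttering the apple, not Kai.
(b) Entailed — the original entails any weakening of itself; this just drops 'carefully'.
(c) Entailed — the original entails any weakening of itself; this just drops 'behind the house'.
(d) Not entailed — the passage has Mei buttering the apple, not Tomas.
(e) Entailed — dropping 'carefully', 'behind the house' leaves a sub-description the original still satisfies.
(f) Entailed — dropping 'carefully' and generalizing the agent leaves a sub-description the original still satisfies.

(b), (c), (e), (f)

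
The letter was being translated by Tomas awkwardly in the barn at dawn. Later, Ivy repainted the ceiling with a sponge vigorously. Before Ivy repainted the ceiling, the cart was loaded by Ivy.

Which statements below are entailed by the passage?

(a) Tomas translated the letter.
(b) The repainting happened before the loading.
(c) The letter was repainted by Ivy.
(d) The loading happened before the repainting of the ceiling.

(a) Not entailed — 'was translating' is progressive on an accomplishment; it does not entail the completed 'translated'.
(b) Not entailed — the narrative places the loading before the repainting, not after.
(c) Not entailed — Ivy repainted the ceiling, not the letter; the letter belongs to the translating event.
(d) Entailed — the narrative places the loading before the repainting.

(d)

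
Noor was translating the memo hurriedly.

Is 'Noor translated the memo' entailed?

'was translating' is progressive; for an accomplishment like 'translate the memo', it doesn't entail completion.

no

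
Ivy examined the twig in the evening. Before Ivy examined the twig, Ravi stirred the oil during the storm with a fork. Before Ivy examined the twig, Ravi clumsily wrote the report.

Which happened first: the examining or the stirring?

The connectives place the stirring before the examining.

the stirring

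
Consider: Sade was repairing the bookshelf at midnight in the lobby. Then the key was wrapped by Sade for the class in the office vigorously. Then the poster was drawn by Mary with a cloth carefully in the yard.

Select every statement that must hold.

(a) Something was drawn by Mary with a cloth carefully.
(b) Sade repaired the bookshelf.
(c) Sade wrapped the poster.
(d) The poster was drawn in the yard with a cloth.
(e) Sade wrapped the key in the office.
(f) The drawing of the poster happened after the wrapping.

(a), (d), (e), (f)

(a) Entailed — this follows by dropping conjuncts from the drawing event's description.
(b) Not entailed — 'was repairing' is progressive on an accomplishment; it does not entail the completed 'repaired'.
(c) Not entailed — Sade wrapped the key, not the poster; the poster belongs to the drawing event.
(d) Entailed — this follows by dropping conjuncts from the drawing event's description.
(e) Entailed — dropping 'for the class', 'vigorously' leaves a sub-description the original still satisfies.
(f) Entailed — the narrative places the wrapping before the drawing.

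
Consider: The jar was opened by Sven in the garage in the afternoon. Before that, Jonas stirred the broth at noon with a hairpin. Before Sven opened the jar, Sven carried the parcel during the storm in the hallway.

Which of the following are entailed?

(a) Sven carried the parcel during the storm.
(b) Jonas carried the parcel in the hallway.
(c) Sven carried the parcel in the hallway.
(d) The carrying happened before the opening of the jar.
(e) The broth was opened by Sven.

(a), (c), (d)

(a) Entailed — this follows by dropping conjuncts from the carrying event's description.
(b) Not entailed — the passage has Sven carrying the parcel, not Jonas.
(c) Entailed — this follows by dropping conjuncts from the carrying event's description.
(d) Entailed — the narrative places the carrying before the opening.
(e) Not entailed — Sven opened the jar, not the broth; the broth belongs to the stirring event.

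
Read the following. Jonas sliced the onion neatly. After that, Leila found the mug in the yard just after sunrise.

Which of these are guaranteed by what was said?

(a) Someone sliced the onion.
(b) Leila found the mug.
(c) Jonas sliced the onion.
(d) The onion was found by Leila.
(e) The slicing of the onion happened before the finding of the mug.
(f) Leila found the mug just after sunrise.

(a), (b), (c), (e), (f)

(a) Entailed — this follows by dropping conjuncts from the slicing event's description.
(b) Entailed — the original entails any weakening of itself; this just drops 'in the yard', 'just after sunrise'.
(c) Entailed — the original entails any weakening of itself; this just drops 'neatly'.
(d) Not entailed — Leila found the mug, not the onion; the onion belongs to the slicing event.
(e) Entailed — the narrative places the slicing before the finding.
(f) Entailed — dropping 'in the yard' leaves a sub-description the original still satisfies.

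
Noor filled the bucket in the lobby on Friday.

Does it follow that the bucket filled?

'Noor filled the bucket' is the causative; it entails the inchoative 'the bucket filled'.

yes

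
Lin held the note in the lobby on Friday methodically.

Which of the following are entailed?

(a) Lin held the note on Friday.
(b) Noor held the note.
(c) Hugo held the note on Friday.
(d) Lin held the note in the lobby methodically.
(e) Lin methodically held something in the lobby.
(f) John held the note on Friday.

(a), (d), (e)

(a) Entailed — every conjunct here is already in the original holding event.
(b) Not entailed — the passage has Lin holding the note, not Noor.
(c) Not entailed — the passage has Lin holding the note, not Hugo.
(d) Entailed — the original entails any weakening of itself; this just drops 'on Friday'.
(e) Entailed — the original entails any weakening of itself; this just drops 'on Friday' and generalizes the patient.
(f) Not entailed — the passage has Lin holding the note, not John.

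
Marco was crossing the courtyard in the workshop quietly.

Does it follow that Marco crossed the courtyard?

no

'was crossing' is progressive; for an accomplishment like 'cross the courtyard', it doesn't entail completion.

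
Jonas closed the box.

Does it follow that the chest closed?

no

Nothing is said about any chest; only the box is affected.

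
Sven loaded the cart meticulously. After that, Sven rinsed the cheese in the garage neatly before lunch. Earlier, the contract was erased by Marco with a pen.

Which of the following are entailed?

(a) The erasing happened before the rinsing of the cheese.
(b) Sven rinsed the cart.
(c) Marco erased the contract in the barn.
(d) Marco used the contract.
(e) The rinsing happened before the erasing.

(a)

(a) Entailed — the narrative places the erasing before the rinsing.
(b) Not entailed — Sven rinsed the cheese, not the cart; the cart belongs to the loading event.
(c) Not entailed — 'in the barn' adds information not in the original event.
(d) Not entailed — the contract is the patient, not an instrument — Marco used a pen.
(e) Not entailed — the narrative places the erasing before the rinsing, not after.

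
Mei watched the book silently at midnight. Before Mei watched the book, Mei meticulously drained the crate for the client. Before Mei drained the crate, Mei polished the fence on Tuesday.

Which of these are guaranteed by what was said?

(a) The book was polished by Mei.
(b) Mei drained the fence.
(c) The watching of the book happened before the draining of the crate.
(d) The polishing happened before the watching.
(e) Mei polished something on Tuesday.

(a) Not entailed — Mei polished the fence, not the book; the book belongs to the watching event.
(b) Not entailed — Mei drained the crate, not the fence; the fence belongs to the polishing event.
(c) Not entailed — the narrative places the draining before the watching, not after.
(d) Entailed — the narrative places the polishing before the watching.
(e) Entailed — every conjunct here is already in the original polishing event.

(d), (e)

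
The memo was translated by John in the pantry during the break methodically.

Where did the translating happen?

'in the pantry' marks the location of the translating event.

in the pantry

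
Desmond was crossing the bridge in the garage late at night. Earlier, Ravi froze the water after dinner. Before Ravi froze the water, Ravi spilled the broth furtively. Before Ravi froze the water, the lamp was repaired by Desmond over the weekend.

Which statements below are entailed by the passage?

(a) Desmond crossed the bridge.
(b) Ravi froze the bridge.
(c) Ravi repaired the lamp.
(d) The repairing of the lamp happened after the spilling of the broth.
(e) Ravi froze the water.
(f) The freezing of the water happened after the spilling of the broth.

(a) Not entailed — 'was crossing' is progressive on an accomplishment; it does not entail the completed 'crossed'.
(b) Not entailed — Ravi froze the water, not the bridge; the bridge belongs to the crossing event.
(c) Not entailed — the passage has Desmond repairing the lamp, not Ravi.
(d) Not entailed — the narrative doesn't order the spilling relative to the repairing.
(e) Entailed — dropping 'after dinner' leaves a sub-description the original still satisfies.
(f) Entailed — the narrative places the spilling before the freezing.

(e), (f)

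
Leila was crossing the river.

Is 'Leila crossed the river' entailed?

'was crossing' is progressive; for an accomplishment like 'cross the river', it doesn't entail completion.

no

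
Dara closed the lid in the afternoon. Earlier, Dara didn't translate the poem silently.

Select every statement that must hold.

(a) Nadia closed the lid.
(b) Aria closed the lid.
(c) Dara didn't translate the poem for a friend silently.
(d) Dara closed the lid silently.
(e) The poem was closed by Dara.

(a) Not entailed — the passage has Dara closing the lid, not Nadia.
(b) Not entailed — the passage has Dara closing the lid, not Aria.
(c) Entailed — under negation, adding a further restriction is entailed: if no such translating event occurred, none occurred for a friend either.
(d) Not entailed — 'silently' adds information not in the original event.
(e) Not entailed — Dara closed the lid, not the poem; the poem belongs to the translating event.

(c)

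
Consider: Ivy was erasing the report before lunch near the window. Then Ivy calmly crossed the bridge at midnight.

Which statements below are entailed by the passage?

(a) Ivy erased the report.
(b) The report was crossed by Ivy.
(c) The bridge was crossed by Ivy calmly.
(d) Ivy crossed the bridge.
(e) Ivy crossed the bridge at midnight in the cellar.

(c), (d)

(a) Not entailed — 'was erasing' is progressive on an accomplishment; it does not entail the completed 'erased'.
(b) Not entailed — Ivy crossed the bridge, not the report; the report belongs to the erasing event.
(c) Entailed — this follows by dropping conjuncts from the crossing event's description.
(d) Entailed — this follows by dropping conjuncts from the crossing event's description.
(e) Not entailed — 'in the cellar' adds information not in the original event.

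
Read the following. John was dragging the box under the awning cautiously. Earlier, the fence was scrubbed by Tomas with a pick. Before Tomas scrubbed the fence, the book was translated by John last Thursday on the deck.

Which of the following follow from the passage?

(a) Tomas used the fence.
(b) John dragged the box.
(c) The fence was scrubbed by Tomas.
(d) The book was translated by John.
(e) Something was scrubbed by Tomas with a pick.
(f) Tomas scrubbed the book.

(a) Not entailed — the fence is the patient, not an instrument — Tomas used a pick.
(b) Entailed — 'drag' is an activity; 'was dragging' entails that some dragging happened, so 'dragged' holds.
(c) Entailed — the original entails any weakening of itself; this just drops 'with a pick'.
(d) Entailed — dropping 'on the deck', 'last Thursday' leaves a sub-description the original still satisfies.
(e) Entailed — generalizing the patient leaves a sub-description the original still satisfies.
(f) Not entailed — Tomas scrubbed the fence, not the book; the book belongs to the translating event.

(b), (c), (d), (e)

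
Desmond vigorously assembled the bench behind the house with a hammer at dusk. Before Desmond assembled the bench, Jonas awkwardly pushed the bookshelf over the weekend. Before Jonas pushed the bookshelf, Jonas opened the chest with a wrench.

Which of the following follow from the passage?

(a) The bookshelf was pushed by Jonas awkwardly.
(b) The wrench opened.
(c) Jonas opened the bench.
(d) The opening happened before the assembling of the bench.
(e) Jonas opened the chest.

(a), (d), (e)

(a) Entailed — dropping 'over the weekend' leaves a sub-description the original still satisfies.
(b) Not entailed — the chest is what opened, not the wrench.
(c) Not entailed — Jonas opened the chest, not the bench; the bench belongs to the assembling event.
(d) Entailed — the narrative places the opening before the assembling.
(e) Entailed — every conjunct here is already in the original opening event.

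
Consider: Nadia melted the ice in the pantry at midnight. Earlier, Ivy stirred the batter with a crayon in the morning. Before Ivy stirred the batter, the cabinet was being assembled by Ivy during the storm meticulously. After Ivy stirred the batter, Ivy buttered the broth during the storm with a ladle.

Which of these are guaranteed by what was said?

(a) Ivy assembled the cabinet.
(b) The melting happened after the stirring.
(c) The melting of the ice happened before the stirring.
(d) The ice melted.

(b), (d)

(a) Not entailed — 'was assembling' is progressive on an accomplishment; it does not entail the completed 'assembled'.
(b) Entailed — the narrative places the stirring before the melting.
(c) Not entailed — the narrative places the stirring before the melting, not after.
(d) Entailed — 'Nadia melted the ice' is causative; it entails the inchoative 'the ice melted'.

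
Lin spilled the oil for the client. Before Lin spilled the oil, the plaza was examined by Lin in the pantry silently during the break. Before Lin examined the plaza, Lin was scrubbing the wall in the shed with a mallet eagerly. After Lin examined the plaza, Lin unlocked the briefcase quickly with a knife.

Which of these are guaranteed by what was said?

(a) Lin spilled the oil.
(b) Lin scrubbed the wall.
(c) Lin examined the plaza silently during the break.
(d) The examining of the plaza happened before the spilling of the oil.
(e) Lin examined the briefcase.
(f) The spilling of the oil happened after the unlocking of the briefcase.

(a) Entailed — the original entails any weakening of itself; this just drops 'for the client'.
(b) Entailed — 'scrub' is an activity; 'was scrubbing' entails that some scrubbing happened, so 'scrubbed' holds.
(c) Entailed — this follows by dropping conjuncts from the examining event's description.
(d) Entailed — the narrative places the examining before the spilling.
(e) Not entailed — Lin examined the plaza, not the briefcase; the briefcase belongs to the unlocking event.
(f) Not entailed — the narrative doesn't order the unlocking relative to the spilling.

(a), (b), (c), (d)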